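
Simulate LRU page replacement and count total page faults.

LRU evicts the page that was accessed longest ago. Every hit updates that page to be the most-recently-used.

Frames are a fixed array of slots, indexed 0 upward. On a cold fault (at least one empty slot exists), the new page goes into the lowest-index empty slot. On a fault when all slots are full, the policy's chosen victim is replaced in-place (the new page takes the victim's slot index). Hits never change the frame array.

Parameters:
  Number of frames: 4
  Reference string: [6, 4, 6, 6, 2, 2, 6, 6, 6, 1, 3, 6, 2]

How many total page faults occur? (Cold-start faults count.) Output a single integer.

Answer: 5

Derivation:
Step 0: ref 6 → FAULT, frames=[6,-,-,-]
Step 1: ref 4 → FAULT, frames=[6,4,-,-]
Step 2: ref 6 → HIT, frames=[6,4,-,-]
Step 3: ref 6 → HIT, frames=[6,4,-,-]
Step 4: ref 2 → FAULT, frames=[6,4,2,-]
Step 5: ref 2 → HIT, frames=[6,4,2,-]
Step 6: ref 6 → HIT, frames=[6,4,2,-]
Step 7: ref 6 → HIT, frames=[6,4,2,-]
Step 8: ref 6 → HIT, frames=[6,4,2,-]
Step 9: ref 1 → FAULT, frames=[6,4,2,1]
Step 10: ref 3 → FAULT (evict 4), frames=[6,3,2,1]
Step 11: ref 6 → HIT, frames=[6,3,2,1]
Step 12: ref 2 → HIT, frames=[6,3,2,1]
Total faults: 5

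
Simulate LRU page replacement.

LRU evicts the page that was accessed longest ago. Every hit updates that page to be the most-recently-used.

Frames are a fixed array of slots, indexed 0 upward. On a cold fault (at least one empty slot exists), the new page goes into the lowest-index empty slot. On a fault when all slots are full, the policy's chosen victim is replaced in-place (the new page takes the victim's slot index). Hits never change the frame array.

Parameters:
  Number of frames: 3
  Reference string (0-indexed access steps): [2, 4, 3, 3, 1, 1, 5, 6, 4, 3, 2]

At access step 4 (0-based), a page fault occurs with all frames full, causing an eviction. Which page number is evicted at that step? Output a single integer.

Answer: 2

Derivation:
Step 0: ref 2 -> FAULT, frames=[2,-,-]
Step 1: ref 4 -> FAULT, frames=[2,4,-]
Step 2: ref 3 -> FAULT, frames=[2,4,3]
Step 3: ref 3 -> HIT, frames=[2,4,3]
Step 4: ref 1 -> FAULT, evict 2, frames=[1,4,3]
At step 4: evicted page 2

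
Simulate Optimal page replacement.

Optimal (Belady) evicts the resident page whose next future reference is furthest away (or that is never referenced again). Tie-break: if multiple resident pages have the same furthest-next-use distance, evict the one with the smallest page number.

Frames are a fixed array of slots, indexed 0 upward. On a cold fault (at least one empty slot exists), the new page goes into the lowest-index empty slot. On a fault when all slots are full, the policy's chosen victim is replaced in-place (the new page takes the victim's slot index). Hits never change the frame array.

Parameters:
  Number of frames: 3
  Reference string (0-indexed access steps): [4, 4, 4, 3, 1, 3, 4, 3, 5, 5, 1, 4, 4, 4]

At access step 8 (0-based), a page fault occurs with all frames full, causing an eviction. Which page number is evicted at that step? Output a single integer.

Step 0: ref 4 -> FAULT, frames=[4,-,-]
Step 1: ref 4 -> HIT, frames=[4,-,-]
Step 2: ref 4 -> HIT, frames=[4,-,-]
Step 3: ref 3 -> FAULT, frames=[4,3,-]
Step 4: ref 1 -> FAULT, frames=[4,3,1]
Step 5: ref 3 -> HIT, frames=[4,3,1]
Step 6: ref 4 -> HIT, frames=[4,3,1]
Step 7: ref 3 -> HIT, frames=[4,3,1]
Step 8: ref 5 -> FAULT, evict 3, frames=[4,5,1]
At step 8: evicted page 3

Answer: 3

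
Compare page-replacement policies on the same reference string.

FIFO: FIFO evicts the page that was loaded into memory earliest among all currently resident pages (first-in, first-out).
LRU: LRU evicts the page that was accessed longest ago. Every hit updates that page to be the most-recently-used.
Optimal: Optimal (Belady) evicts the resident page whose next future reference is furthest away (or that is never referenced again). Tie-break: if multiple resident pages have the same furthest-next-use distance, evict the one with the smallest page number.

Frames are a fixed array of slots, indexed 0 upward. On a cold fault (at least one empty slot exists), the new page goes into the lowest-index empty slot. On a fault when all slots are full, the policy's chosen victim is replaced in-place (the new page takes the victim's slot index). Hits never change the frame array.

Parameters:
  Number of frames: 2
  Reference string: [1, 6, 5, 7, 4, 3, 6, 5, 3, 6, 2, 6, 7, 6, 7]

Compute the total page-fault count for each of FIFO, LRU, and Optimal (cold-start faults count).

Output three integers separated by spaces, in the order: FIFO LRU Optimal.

--- FIFO ---
  step 0: ref 1 -> FAULT, frames=[1,-] (faults so far: 1)
  step 1: ref 6 -> FAULT, frames=[1,6] (faults so far: 2)
  step 2: ref 5 -> FAULT, evict 1, frames=[5,6] (faults so far: 3)
  step 3: ref 7 -> FAULT, evict 6, frames=[5,7] (faults so far: 4)
  step 4: ref 4 -> FAULT, evict 5, frames=[4,7] (faults so far: 5)
  step 5: ref 3 -> FAULT, evict 7, frames=[4,3] (faults so far: 6)
  step 6: ref 6 -> FAULT, evict 4, frames=[6,3] (faults so far: 7)
  step 7: ref 5 -> FAULT, evict 3, frames=[6,5] (faults so far: 8)
  step 8: ref 3 -> FAULT, evict 6, frames=[3,5] (faults so far: 9)
  step 9: ref 6 -> FAULT, evict 5, frames=[3,6] (faults so far: 10)
  step 10: ref 2 -> FAULT, evict 3, frames=[2,6] (faults so far: 11)
  step 11: ref 6 -> HIT, frames=[2,6] (faults so far: 11)
  step 12: ref 7 -> FAULT, evict 6, frames=[2,7] (faults so far: 12)
  step 13: ref 6 -> FAULT, evict 2, frames=[6,7] (faults so far: 13)
  step 14: ref 7 -> HIT, frames=[6,7] (faults so far: 13)
  FIFO total faults: 13
--- LRU ---
  step 0: ref 1 -> FAULT, frames=[1,-] (faults so far: 1)
  step 1: ref 6 -> FAULT, frames=[1,6] (faults so far: 2)
  step 2: ref 5 -> FAULT, evict 1, frames=[5,6] (faults so far: 3)
  step 3: ref 7 -> FAULT, evict 6, frames=[5,7] (faults so far: 4)
  step 4: ref 4 -> FAULT, evict 5, frames=[4,7] (faults so far: 5)
  step 5: ref 3 -> FAULT, evict 7, frames=[4,3] (faults so far: 6)
  step 6: ref 6 -> FAULT, evict 4, frames=[6,3] (faults so far: 7)
  step 7: ref 5 -> FAULT, evict 3, frames=[6,5] (faults so far: 8)
  step 8: ref 3 -> FAULT, evict 6, frames=[3,5] (faults so far: 9)
  step 9: ref 6 -> FAULT, evict 5, frames=[3,6] (faults so far: 10)
  step 10: ref 2 -> FAULT, evict 3, frames=[2,6] (faults so far: 11)
  step 11: ref 6 -> HIT, frames=[2,6] (faults so far: 11)
  step 12: ref 7 -> FAULT, evict 2, frames=[7,6] (faults so far: 12)
  step 13: ref 6 -> HIT, frames=[7,6] (faults so far: 12)
  step 14: ref 7 -> HIT, frames=[7,6] (faults so far: 12)
  LRU total faults: 12
--- Optimal ---
  step 0: ref 1 -> FAULT, frames=[1,-] (faults so far: 1)
  step 1: ref 6 -> FAULT, frames=[1,6] (faults so far: 2)
  step 2: ref 5 -> FAULT, evict 1, frames=[5,6] (faults so far: 3)
  step 3: ref 7 -> FAULT, evict 5, frames=[7,6] (faults so far: 4)
  step 4: ref 4 -> FAULT, evict 7, frames=[4,6] (faults so far: 5)
  step 5: ref 3 -> FAULT, evict 4, frames=[3,6] (faults so far: 6)
  step 6: ref 6 -> HIT, frames=[3,6] (faults so far: 6)
  step 7: ref 5 -> FAULT, evict 6, frames=[3,5] (faults so far: 7)
  step 8: ref 3 -> HIT, frames=[3,5] (faults so far: 7)
  step 9: ref 6 -> FAULT, evict 3, frames=[6,5] (faults so far: 8)
  step 10: ref 2 -> FAULT, evict 5, frames=[6,2] (faults so far: 9)
  step 11: ref 6 -> HIT, frames=[6,2] (faults so far: 9)
  step 12: ref 7 -> FAULT, evict 2, frames=[6,7] (faults so far: 10)
  step 13: ref 6 -> HIT, frames=[6,7] (faults so far: 10)
  step 14: ref 7 -> HIT, frames=[6,7] (faults so far: 10)
  Optimal total faults: 10

Answer: 13 12 10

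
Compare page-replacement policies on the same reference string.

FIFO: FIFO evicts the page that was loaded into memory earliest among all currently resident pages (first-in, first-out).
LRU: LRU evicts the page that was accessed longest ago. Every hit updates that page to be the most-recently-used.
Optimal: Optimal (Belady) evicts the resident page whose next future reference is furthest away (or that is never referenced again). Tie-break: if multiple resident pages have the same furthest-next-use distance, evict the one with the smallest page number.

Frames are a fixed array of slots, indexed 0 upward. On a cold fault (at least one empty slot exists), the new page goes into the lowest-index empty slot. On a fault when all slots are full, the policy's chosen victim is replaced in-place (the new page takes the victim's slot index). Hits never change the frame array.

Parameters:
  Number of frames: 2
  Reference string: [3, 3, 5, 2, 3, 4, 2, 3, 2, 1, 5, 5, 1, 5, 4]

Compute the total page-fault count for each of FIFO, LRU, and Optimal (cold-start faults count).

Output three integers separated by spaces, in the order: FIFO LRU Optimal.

Answer: 10 10 8

Derivation:
--- FIFO ---
  step 0: ref 3 -> FAULT, frames=[3,-] (faults so far: 1)
  step 1: ref 3 -> HIT, frames=[3,-] (faults so far: 1)
  step 2: ref 5 -> FAULT, frames=[3,5] (faults so far: 2)
  step 3: ref 2 -> FAULT, evict 3, frames=[2,5] (faults so far: 3)
  step 4: ref 3 -> FAULT, evict 5, frames=[2,3] (faults so far: 4)
  step 5: ref 4 -> FAULT, evict 2, frames=[4,3] (faults so far: 5)
  step 6: ref 2 -> FAULT, evict 3, frames=[4,2] (faults so far: 6)
  step 7: ref 3 -> FAULT, evict 4, frames=[3,2] (faults so far: 7)
  step 8: ref 2 -> HIT, frames=[3,2] (faults so far: 7)
  step 9: ref 1 -> FAULT, evict 2, frames=[3,1] (faults so far: 8)
  step 10: ref 5 -> FAULT, evict 3, frames=[5,1] (faults so far: 9)
  step 11: ref 5 -> HIT, frames=[5,1] (faults so far: 9)
  step 12: ref 1 -> HIT, frames=[5,1] (faults so far: 9)
  step 13: ref 5 -> HIT, frames=[5,1] (faults so far: 9)
  step 14: ref 4 -> FAULT, evict 1, frames=[5,4] (faults so far: 10)
  FIFO total faults: 10
--- LRU ---
  step 0: ref 3 -> FAULT, frames=[3,-] (faults so far: 1)
  step 1: ref 3 -> HIT, frames=[3,-] (faults so far: 1)
  step 2: ref 5 -> FAULT, frames=[3,5] (faults so far: 2)
  step 3: ref 2 -> FAULT, evict 3, frames=[2,5] (faults so far: 3)
  step 4: ref 3 -> FAULT, evict 5, frames=[2,3] (faults so far: 4)
  step 5: ref 4 -> FAULT, evict 2, frames=[4,3] (faults so far: 5)
  step 6: ref 2 -> FAULT, evict 3, frames=[4,2] (faults so far: 6)
  step 7: ref 3 -> FAULT, evict 4, frames=[3,2] (faults so far: 7)
  step 8: ref 2 -> HIT, frames=[3,2] (faults so far: 7)
  step 9: ref 1 -> FAULT, evict 3, frames=[1,2] (faults so far: 8)
  step 10: ref 5 -> FAULT, evict 2, frames=[1,5] (faults so far: 9)
  step 11: ref 5 -> HIT, frames=[1,5] (faults so far: 9)
  step 12: ref 1 -> HIT, frames=[1,5] (faults so far: 9)
  step 13: ref 5 -> HIT, frames=[1,5] (faults so far: 9)
  step 14: ref 4 -> FAULT, evict 1, frames=[4,5] (faults so far: 10)
  LRU total faults: 10
--- Optimal ---
  step 0: ref 3 -> FAULT, frames=[3,-] (faults so far: 1)
  step 1: ref 3 -> HIT, frames=[3,-] (faults so far: 1)
  step 2: ref 5 -> FAULT, frames=[3,5] (faults so far: 2)
  step 3: ref 2 -> FAULT, evict 5, frames=[3,2] (faults so far: 3)
  step 4: ref 3 -> HIT, frames=[3,2] (faults so far: 3)
  step 5: ref 4 -> FAULT, evict 3, frames=[4,2] (faults so far: 4)
  step 6: ref 2 -> HIT, frames=[4,2] (faults so far: 4)
  step 7: ref 3 -> FAULT, evict 4, frames=[3,2] (faults so far: 5)
  step 8: ref 2 -> HIT, frames=[3,2] (faults so far: 5)
  step 9: ref 1 -> FAULT, evict 2, frames=[3,1] (faults so far: 6)
  step 10: ref 5 -> FAULT, evict 3, frames=[5,1] (faults so far: 7)
  step 11: ref 5 -> HIT, frames=[5,1] (faults so far: 7)
  step 12: ref 1 -> HIT, frames=[5,1] (faults so far: 7)
  step 13: ref 5 -> HIT, frames=[5,1] (faults so far: 7)
  step 14: ref 4 -> FAULT, evict 1, frames=[5,4] (faults so far: 8)
  Optimal total faults: 8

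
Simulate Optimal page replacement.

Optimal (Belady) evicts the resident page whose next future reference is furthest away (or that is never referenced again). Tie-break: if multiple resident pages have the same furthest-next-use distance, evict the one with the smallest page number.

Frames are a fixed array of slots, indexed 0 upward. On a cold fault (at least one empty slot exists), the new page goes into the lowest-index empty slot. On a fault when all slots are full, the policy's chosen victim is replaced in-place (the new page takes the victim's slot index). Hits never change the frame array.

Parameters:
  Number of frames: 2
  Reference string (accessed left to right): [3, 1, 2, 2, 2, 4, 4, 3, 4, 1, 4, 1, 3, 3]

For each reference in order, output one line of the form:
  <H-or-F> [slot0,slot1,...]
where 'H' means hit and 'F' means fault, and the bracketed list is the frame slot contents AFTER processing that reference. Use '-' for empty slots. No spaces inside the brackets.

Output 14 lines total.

F [3,-]
F [3,1]
F [3,2]
H [3,2]
H [3,2]
F [3,4]
H [3,4]
H [3,4]
H [3,4]
F [1,4]
H [1,4]
H [1,4]
F [3,4]
H [3,4]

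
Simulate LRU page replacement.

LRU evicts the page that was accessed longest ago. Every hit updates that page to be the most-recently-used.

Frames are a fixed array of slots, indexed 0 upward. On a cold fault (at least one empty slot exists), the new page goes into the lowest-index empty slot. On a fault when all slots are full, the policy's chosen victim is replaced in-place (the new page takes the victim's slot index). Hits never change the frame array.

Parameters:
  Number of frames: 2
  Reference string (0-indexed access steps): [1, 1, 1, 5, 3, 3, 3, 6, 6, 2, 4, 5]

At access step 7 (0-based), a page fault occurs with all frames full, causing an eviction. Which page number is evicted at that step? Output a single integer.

Step 0: ref 1 -> FAULT, frames=[1,-]
Step 1: ref 1 -> HIT, frames=[1,-]
Step 2: ref 1 -> HIT, frames=[1,-]
Step 3: ref 5 -> FAULT, frames=[1,5]
Step 4: ref 3 -> FAULT, evict 1, frames=[3,5]
Step 5: ref 3 -> HIT, frames=[3,5]
Step 6: ref 3 -> HIT, frames=[3,5]
Step 7: ref 6 -> FAULT, evict 5, frames=[3,6]
At step 7: evicted page 5

Answer: 5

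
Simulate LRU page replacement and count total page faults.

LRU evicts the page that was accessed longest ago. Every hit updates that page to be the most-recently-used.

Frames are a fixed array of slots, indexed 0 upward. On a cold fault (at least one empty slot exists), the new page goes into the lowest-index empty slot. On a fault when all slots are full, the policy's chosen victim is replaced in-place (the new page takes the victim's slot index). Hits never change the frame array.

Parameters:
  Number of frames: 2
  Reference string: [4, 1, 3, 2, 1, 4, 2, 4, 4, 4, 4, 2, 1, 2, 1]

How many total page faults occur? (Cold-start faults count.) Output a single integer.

Step 0: ref 4 → FAULT, frames=[4,-]
Step 1: ref 1 → FAULT, frames=[4,1]
Step 2: ref 3 → FAULT (evict 4), frames=[3,1]
Step 3: ref 2 → FAULT (evict 1), frames=[3,2]
Step 4: ref 1 → FAULT (evict 3), frames=[1,2]
Step 5: ref 4 → FAULT (evict 2), frames=[1,4]
Step 6: ref 2 → FAULT (evict 1), frames=[2,4]
Step 7: ref 4 → HIT, frames=[2,4]
Step 8: ref 4 → HIT, frames=[2,4]
Step 9: ref 4 → HIT, frames=[2,4]
Step 10: ref 4 → HIT, frames=[2,4]
Step 11: ref 2 → HIT, frames=[2,4]
Step 12: ref 1 → FAULT (evict 4), frames=[2,1]
Step 13: ref 2 → HIT, frames=[2,1]
Step 14: ref 1 → HIT, frames=[2,1]
Total faults: 8

Answer: 8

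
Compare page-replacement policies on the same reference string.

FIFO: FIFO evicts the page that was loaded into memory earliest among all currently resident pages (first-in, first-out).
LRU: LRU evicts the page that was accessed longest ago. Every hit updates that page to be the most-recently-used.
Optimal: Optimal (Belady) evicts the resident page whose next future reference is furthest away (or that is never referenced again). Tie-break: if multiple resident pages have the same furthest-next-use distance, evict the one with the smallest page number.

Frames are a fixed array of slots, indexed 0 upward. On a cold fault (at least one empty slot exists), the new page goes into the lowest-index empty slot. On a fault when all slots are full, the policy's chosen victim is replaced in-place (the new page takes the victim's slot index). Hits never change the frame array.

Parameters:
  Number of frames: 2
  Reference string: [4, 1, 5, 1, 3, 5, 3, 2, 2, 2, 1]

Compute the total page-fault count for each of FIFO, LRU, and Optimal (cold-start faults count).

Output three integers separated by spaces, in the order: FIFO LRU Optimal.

Answer: 6 7 6

Derivation:
--- FIFO ---
  step 0: ref 4 -> FAULT, frames=[4,-] (faults so far: 1)
  step 1: ref 1 -> FAULT, frames=[4,1] (faults so far: 2)
  step 2: ref 5 -> FAULT, evict 4, frames=[5,1] (faults so far: 3)
  step 3: ref 1 -> HIT, frames=[5,1] (faults so far: 3)
  step 4: ref 3 -> FAULT, evict 1, frames=[5,3] (faults so far: 4)
  step 5: ref 5 -> HIT, frames=[5,3] (faults so far: 4)
  step 6: ref 3 -> HIT, frames=[5,3] (faults so far: 4)
  step 7: ref 2 -> FAULT, evict 5, frames=[2,3] (faults so far: 5)
  step 8: ref 2 -> HIT, frames=[2,3] (faults so far: 5)
  step 9: ref 2 -> HIT, frames=[2,3] (faults so far: 5)
  step 10: ref 1 -> FAULT, evict 3, frames=[2,1] (faults so far: 6)
  FIFO total faults: 6
--- LRU ---
  step 0: ref 4 -> FAULT, frames=[4,-] (faults so far: 1)
  step 1: ref 1 -> FAULT, frames=[4,1] (faults so far: 2)
  step 2: ref 5 -> FAULT, evict 4, frames=[5,1] (faults so far: 3)
  step 3: ref 1 -> HIT, frames=[5,1] (faults so far: 3)
  step 4: ref 3 -> FAULT, evict 5, frames=[3,1] (faults so far: 4)
  step 5: ref 5 -> FAULT, evict 1, frames=[3,5] (faults so far: 5)
  step 6: ref 3 -> HIT, frames=[3,5] (faults so far: 5)
  step 7: ref 2 -> FAULT, evict 5, frames=[3,2] (faults so far: 6)
  step 8: ref 2 -> HIT, frames=[3,2] (faults so far: 6)
  step 9: ref 2 -> HIT, frames=[3,2] (faults so far: 6)
  step 10: ref 1 -> FAULT, evict 3, frames=[1,2] (faults so far: 7)
  LRU total faults: 7
--- Optimal ---
  step 0: ref 4 -> FAULT, frames=[4,-] (faults so far: 1)
  step 1: ref 1 -> FAULT, frames=[4,1] (faults so far: 2)
  step 2: ref 5 -> FAULT, evict 4, frames=[5,1] (faults so far: 3)
  step 3: ref 1 -> HIT, frames=[5,1] (faults so far: 3)
  step 4: ref 3 -> FAULT, evict 1, frames=[5,3] (faults so far: 4)
  step 5: ref 5 -> HIT, frames=[5,3] (faults so far: 4)
  step 6: ref 3 -> HIT, frames=[5,3] (faults so far: 4)
  step 7: ref 2 -> FAULT, evict 3, frames=[5,2] (faults so far: 5)
  step 8: ref 2 -> HIT, frames=[5,2] (faults so far: 5)
  step 9: ref 2 -> HIT, frames=[5,2] (faults so far: 5)
  step 10: ref 1 -> FAULT, evict 2, frames=[5,1] (faults so far: 6)
  Optimal total faults: 6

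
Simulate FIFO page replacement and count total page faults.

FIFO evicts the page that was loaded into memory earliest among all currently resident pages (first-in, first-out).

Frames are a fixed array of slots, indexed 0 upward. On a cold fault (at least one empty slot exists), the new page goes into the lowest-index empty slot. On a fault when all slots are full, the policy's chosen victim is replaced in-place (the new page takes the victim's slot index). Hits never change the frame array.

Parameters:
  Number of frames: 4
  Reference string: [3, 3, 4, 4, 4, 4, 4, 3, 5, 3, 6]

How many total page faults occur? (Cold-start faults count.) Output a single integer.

Step 0: ref 3 → FAULT, frames=[3,-,-,-]
Step 1: ref 3 → HIT, frames=[3,-,-,-]
Step 2: ref 4 → FAULT, frames=[3,4,-,-]
Step 3: ref 4 → HIT, frames=[3,4,-,-]
Step 4: ref 4 → HIT, frames=[3,4,-,-]
Step 5: ref 4 → HIT, frames=[3,4,-,-]
Step 6: ref 4 → HIT, frames=[3,4,-,-]
Step 7: ref 3 → HIT, frames=[3,4,-,-]
Step 8: ref 5 → FAULT, frames=[3,4,5,-]
Step 9: ref 3 → HIT, frames=[3,4,5,-]
Step 10: ref 6 → FAULT, frames=[3,4,5,6]
Total faults: 4

Answer: 4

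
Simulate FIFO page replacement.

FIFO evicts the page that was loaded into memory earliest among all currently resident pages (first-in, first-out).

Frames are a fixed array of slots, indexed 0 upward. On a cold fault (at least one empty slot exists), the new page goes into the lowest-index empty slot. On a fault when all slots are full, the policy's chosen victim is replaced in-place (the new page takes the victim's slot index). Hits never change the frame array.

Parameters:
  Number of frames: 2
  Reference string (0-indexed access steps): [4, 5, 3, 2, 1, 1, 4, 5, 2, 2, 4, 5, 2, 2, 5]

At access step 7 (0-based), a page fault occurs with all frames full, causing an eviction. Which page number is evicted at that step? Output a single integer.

Step 0: ref 4 -> FAULT, frames=[4,-]
Step 1: ref 5 -> FAULT, frames=[4,5]
Step 2: ref 3 -> FAULT, evict 4, frames=[3,5]
Step 3: ref 2 -> FAULT, evict 5, frames=[3,2]
Step 4: ref 1 -> FAULT, evict 3, frames=[1,2]
Step 5: ref 1 -> HIT, frames=[1,2]
Step 6: ref 4 -> FAULT, evict 2, frames=[1,4]
Step 7: ref 5 -> FAULT, evict 1, frames=[5,4]
At step 7: evicted page 1

Answer: 1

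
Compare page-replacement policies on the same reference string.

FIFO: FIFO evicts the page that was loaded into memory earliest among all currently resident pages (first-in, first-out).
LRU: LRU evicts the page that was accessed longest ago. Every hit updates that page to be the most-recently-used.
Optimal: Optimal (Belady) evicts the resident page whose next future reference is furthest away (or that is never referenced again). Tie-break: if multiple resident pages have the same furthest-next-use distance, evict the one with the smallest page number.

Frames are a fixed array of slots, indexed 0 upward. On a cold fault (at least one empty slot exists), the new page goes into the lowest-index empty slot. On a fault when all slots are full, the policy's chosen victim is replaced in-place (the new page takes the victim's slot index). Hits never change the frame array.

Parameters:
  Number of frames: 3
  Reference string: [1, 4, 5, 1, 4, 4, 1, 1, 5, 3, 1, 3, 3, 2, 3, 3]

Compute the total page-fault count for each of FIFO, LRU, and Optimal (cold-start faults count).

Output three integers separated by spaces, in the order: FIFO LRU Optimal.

--- FIFO ---
  step 0: ref 1 -> FAULT, frames=[1,-,-] (faults so far: 1)
  step 1: ref 4 -> FAULT, frames=[1,4,-] (faults so far: 2)
  step 2: ref 5 -> FAULT, frames=[1,4,5] (faults so far: 3)
  step 3: ref 1 -> HIT, frames=[1,4,5] (faults so far: 3)
  step 4: ref 4 -> HIT, frames=[1,4,5] (faults so far: 3)
  step 5: ref 4 -> HIT, frames=[1,4,5] (faults so far: 3)
  step 6: ref 1 -> HIT, frames=[1,4,5] (faults so far: 3)
  step 7: ref 1 -> HIT, frames=[1,4,5] (faults so far: 3)
  step 8: ref 5 -> HIT, frames=[1,4,5] (faults so far: 3)
  step 9: ref 3 -> FAULT, evict 1, frames=[3,4,5] (faults so far: 4)
  step 10: ref 1 -> FAULT, evict 4, frames=[3,1,5] (faults so far: 5)
  step 11: ref 3 -> HIT, frames=[3,1,5] (faults so far: 5)
  step 12: ref 3 -> HIT, frames=[3,1,5] (faults so far: 5)
  step 13: ref 2 -> FAULT, evict 5, frames=[3,1,2] (faults so far: 6)
  step 14: ref 3 -> HIT, frames=[3,1,2] (faults so far: 6)
  step 15: ref 3 -> HIT, frames=[3,1,2] (faults so far: 6)
  FIFO total faults: 6
--- LRU ---
  step 0: ref 1 -> FAULT, frames=[1,-,-] (faults so far: 1)
  step 1: ref 4 -> FAULT, frames=[1,4,-] (faults so far: 2)
  step 2: ref 5 -> FAULT, frames=[1,4,5] (faults so far: 3)
  step 3: ref 1 -> HIT, frames=[1,4,5] (faults so far: 3)
  step 4: ref 4 -> HIT, frames=[1,4,5] (faults so far: 3)
  step 5: ref 4 -> HIT, frames=[1,4,5] (faults so far: 3)
  step 6: ref 1 -> HIT, frames=[1,4,5] (faults so far: 3)
  step 7: ref 1 -> HIT, frames=[1,4,5] (faults so far: 3)
  step 8: ref 5 -> HIT, frames=[1,4,5] (faults so far: 3)
  step 9: ref 3 -> FAULT, evict 4, frames=[1,3,5] (faults so far: 4)
  step 10: ref 1 -> HIT, frames=[1,3,5] (faults so far: 4)
  step 11: ref 3 -> HIT, frames=[1,3,5] (faults so far: 4)
  step 12: ref 3 -> HIT, frames=[1,3,5] (faults so far: 4)
  step 13: ref 2 -> FAULT, evict 5, frames=[1,3,2] (faults so far: 5)
  step 14: ref 3 -> HIT, frames=[1,3,2] (faults so far: 5)
  step 15: ref 3 -> HIT, frames=[1,3,2] (faults so far: 5)
  LRU total faults: 5
--- Optimal ---
  step 0: ref 1 -> FAULT, frames=[1,-,-] (faults so far: 1)
  step 1: ref 4 -> FAULT, frames=[1,4,-] (faults so far: 2)
  step 2: ref 5 -> FAULT, frames=[1,4,5] (faults so far: 3)
  step 3: ref 1 -> HIT, frames=[1,4,5] (faults so far: 3)
  step 4: ref 4 -> HIT, frames=[1,4,5] (faults so far: 3)
  step 5: ref 4 -> HIT, frames=[1,4,5] (faults so far: 3)
  step 6: ref 1 -> HIT, frames=[1,4,5] (faults so far: 3)
  step 7: ref 1 -> HIT, frames=[1,4,5] (faults so far: 3)
  step 8: ref 5 -> HIT, frames=[1,4,5] (faults so far: 3)
  step 9: ref 3 -> FAULT, evict 4, frames=[1,3,5] (faults so far: 4)
  step 10: ref 1 -> HIT, frames=[1,3,5] (faults so far: 4)
  step 11: ref 3 -> HIT, frames=[1,3,5] (faults so far: 4)
  step 12: ref 3 -> HIT, frames=[1,3,5] (faults so far: 4)
  step 13: ref 2 -> FAULT, evict 1, frames=[2,3,5] (faults so far: 5)
  step 14: ref 3 -> HIT, frames=[2,3,5] (faults so far: 5)
  step 15: ref 3 -> HIT, frames=[2,3,5] (faults so far: 5)
  Optimal total faults: 5

Answer: 6 5 5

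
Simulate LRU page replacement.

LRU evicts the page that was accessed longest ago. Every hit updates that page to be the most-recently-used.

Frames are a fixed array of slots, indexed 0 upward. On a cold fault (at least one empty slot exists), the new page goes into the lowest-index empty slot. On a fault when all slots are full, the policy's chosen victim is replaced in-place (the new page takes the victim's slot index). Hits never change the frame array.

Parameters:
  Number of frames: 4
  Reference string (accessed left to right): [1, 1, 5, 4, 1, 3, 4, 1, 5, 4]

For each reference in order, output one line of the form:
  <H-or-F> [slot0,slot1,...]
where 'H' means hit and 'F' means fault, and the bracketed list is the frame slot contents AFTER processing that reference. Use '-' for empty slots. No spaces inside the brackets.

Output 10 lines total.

F [1,-,-,-]
H [1,-,-,-]
F [1,5,-,-]
F [1,5,4,-]
H [1,5,4,-]
F [1,5,4,3]
H [1,5,4,3]
H [1,5,4,3]
H [1,5,4,3]
H [1,5,4,3]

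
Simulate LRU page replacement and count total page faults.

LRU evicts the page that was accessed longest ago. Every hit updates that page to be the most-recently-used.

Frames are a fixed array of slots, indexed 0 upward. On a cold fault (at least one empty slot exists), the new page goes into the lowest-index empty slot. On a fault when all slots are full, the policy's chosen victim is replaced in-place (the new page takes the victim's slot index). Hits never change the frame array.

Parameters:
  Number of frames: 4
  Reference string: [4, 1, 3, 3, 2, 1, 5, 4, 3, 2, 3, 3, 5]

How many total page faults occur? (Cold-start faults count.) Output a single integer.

Step 0: ref 4 → FAULT, frames=[4,-,-,-]
Step 1: ref 1 → FAULT, frames=[4,1,-,-]
Step 2: ref 3 → FAULT, frames=[4,1,3,-]
Step 3: ref 3 → HIT, frames=[4,1,3,-]
Step 4: ref 2 → FAULT, frames=[4,1,3,2]
Step 5: ref 1 → HIT, frames=[4,1,3,2]
Step 6: ref 5 → FAULT (evict 4), frames=[5,1,3,2]
Step 7: ref 4 → FAULT (evict 3), frames=[5,1,4,2]
Step 8: ref 3 → FAULT (evict 2), frames=[5,1,4,3]
Step 9: ref 2 → FAULT (evict 1), frames=[5,2,4,3]
Step 10: ref 3 → HIT, frames=[5,2,4,3]
Step 11: ref 3 → HIT, frames=[5,2,4,3]
Step 12: ref 5 → HIT, frames=[5,2,4,3]
Total faults: 8

Answer: 8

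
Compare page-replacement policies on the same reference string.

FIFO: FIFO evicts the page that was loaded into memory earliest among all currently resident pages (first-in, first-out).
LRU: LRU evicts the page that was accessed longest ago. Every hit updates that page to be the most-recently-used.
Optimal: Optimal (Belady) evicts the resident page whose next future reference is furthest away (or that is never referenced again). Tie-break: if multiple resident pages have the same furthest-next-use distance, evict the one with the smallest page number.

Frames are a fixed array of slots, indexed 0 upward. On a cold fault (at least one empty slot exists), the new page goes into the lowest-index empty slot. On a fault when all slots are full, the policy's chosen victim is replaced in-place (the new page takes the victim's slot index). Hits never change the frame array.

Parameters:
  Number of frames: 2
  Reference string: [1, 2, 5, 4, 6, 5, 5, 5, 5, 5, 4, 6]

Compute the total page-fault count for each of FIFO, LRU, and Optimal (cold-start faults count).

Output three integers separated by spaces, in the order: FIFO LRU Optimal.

Answer: 8 8 6

Derivation:
--- FIFO ---
  step 0: ref 1 -> FAULT, frames=[1,-] (faults so far: 1)
  step 1: ref 2 -> FAULT, frames=[1,2] (faults so far: 2)
  step 2: ref 5 -> FAULT, evict 1, frames=[5,2] (faults so far: 3)
  step 3: ref 4 -> FAULT, evict 2, frames=[5,4] (faults so far: 4)
  step 4: ref 6 -> FAULT, evict 5, frames=[6,4] (faults so far: 5)
  step 5: ref 5 -> FAULT, evict 4, frames=[6,5] (faults so far: 6)
  step 6: ref 5 -> HIT, frames=[6,5] (faults so far: 6)
  step 7: ref 5 -> HIT, frames=[6,5] (faults so far: 6)
  step 8: ref 5 -> HIT, frames=[6,5] (faults so far: 6)
  step 9: ref 5 -> HIT, frames=[6,5] (faults so far: 6)
  step 10: ref 4 -> FAULT, evict 6, frames=[4,5] (faults so far: 7)
  step 11: ref 6 -> FAULT, evict 5, frames=[4,6] (faults so far: 8)
  FIFO total faults: 8
--- LRU ---
  step 0: ref 1 -> FAULT, frames=[1,-] (faults so far: 1)
  step 1: ref 2 -> FAULT, frames=[1,2] (faults so far: 2)
  step 2: ref 5 -> FAULT, evict 1, frames=[5,2] (faults so far: 3)
  step 3: ref 4 -> FAULT, evict 2, frames=[5,4] (faults so far: 4)
  step 4: ref 6 -> FAULT, evict 5, frames=[6,4] (faults so far: 5)
  step 5: ref 5 -> FAULT, evict 4, frames=[6,5] (faults so far: 6)
  step 6: ref 5 -> HIT, frames=[6,5] (faults so far: 6)
  step 7: ref 5 -> HIT, frames=[6,5] (faults so far: 6)
  step 8: ref 5 -> HIT, frames=[6,5] (faults so far: 6)
  step 9: ref 5 -> HIT, frames=[6,5] (faults so far: 6)
  step 10: ref 4 -> FAULT, evict 6, frames=[4,5] (faults so far: 7)
  step 11: ref 6 -> FAULT, evict 5, frames=[4,6] (faults so far: 8)
  LRU total faults: 8
--- Optimal ---
  step 0: ref 1 -> FAULT, frames=[1,-] (faults so far: 1)
  step 1: ref 2 -> FAULT, frames=[1,2] (faults so far: 2)
  step 2: ref 5 -> FAULT, evict 1, frames=[5,2] (faults so far: 3)
  step 3: ref 4 -> FAULT, evict 2, frames=[5,4] (faults so far: 4)
  step 4: ref 6 -> FAULT, evict 4, frames=[5,6] (faults so far: 5)
  step 5: ref 5 -> HIT, frames=[5,6] (faults so far: 5)
  step 6: ref 5 -> HIT, frames=[5,6] (faults so far: 5)
  step 7: ref 5 -> HIT, frames=[5,6] (faults so far: 5)
  step 8: ref 5 -> HIT, frames=[5,6] (faults so far: 5)
  step 9: ref 5 -> HIT, frames=[5,6] (faults so far: 5)
  step 10: ref 4 -> FAULT, evict 5, frames=[4,6] (faults so far: 6)
  step 11: ref 6 -> HIT, frames=[4,6] (faults so far: 6)
  Optimal total faults: 6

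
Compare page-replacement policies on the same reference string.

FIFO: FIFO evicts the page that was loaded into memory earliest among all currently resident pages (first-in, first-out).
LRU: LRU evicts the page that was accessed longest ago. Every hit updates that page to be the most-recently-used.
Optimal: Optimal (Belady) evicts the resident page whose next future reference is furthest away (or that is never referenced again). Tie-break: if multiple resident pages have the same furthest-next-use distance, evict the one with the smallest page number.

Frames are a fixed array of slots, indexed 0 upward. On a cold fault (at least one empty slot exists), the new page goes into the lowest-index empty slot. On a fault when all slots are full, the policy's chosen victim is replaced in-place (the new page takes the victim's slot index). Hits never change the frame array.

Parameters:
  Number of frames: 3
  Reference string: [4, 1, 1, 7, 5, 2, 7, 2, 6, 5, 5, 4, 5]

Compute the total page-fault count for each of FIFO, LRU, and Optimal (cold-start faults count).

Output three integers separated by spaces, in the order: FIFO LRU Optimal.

--- FIFO ---
  step 0: ref 4 -> FAULT, frames=[4,-,-] (faults so far: 1)
  step 1: ref 1 -> FAULT, frames=[4,1,-] (faults so far: 2)
  step 2: ref 1 -> HIT, frames=[4,1,-] (faults so far: 2)
  step 3: ref 7 -> FAULT, frames=[4,1,7] (faults so far: 3)
  step 4: ref 5 -> FAULT, evict 4, frames=[5,1,7] (faults so far: 4)
  step 5: ref 2 -> FAULT, evict 1, frames=[5,2,7] (faults so far: 5)
  step 6: ref 7 -> HIT, frames=[5,2,7] (faults so far: 5)
  step 7: ref 2 -> HIT, frames=[5,2,7] (faults so far: 5)
  step 8: ref 6 -> FAULT, evict 7, frames=[5,2,6] (faults so far: 6)
  step 9: ref 5 -> HIT, frames=[5,2,6] (faults so far: 6)
  step 10: ref 5 -> HIT, frames=[5,2,6] (faults so far: 6)
  step 11: ref 4 -> FAULT, evict 5, frames=[4,2,6] (faults so far: 7)
  step 12: ref 5 -> FAULT, evict 2, frames=[4,5,6] (faults so far: 8)
  FIFO total faults: 8
--- LRU ---
  step 0: ref 4 -> FAULT, frames=[4,-,-] (faults so far: 1)
  step 1: ref 1 -> FAULT, frames=[4,1,-] (faults so far: 2)
  step 2: ref 1 -> HIT, frames=[4,1,-] (faults so far: 2)
  step 3: ref 7 -> FAULT, frames=[4,1,7] (faults so far: 3)
  step 4: ref 5 -> FAULT, evict 4, frames=[5,1,7] (faults so far: 4)
  step 5: ref 2 -> FAULT, evict 1, frames=[5,2,7] (faults so far: 5)
  step 6: ref 7 -> HIT, frames=[5,2,7] (faults so far: 5)
  step 7: ref 2 -> HIT, frames=[5,2,7] (faults so far: 5)
  step 8: ref 6 -> FAULT, evict 5, frames=[6,2,7] (faults so far: 6)
  step 9: ref 5 -> FAULT, evict 7, frames=[6,2,5] (faults so far: 7)
  step 10: ref 5 -> HIT, frames=[6,2,5] (faults so far: 7)
  step 11: ref 4 -> FAULT, evict 2, frames=[6,4,5] (faults so far: 8)
  step 12: ref 5 -> HIT, frames=[6,4,5] (faults so far: 8)
  LRU total faults: 8
--- Optimal ---
  step 0: ref 4 -> FAULT, frames=[4,-,-] (faults so far: 1)
  step 1: ref 1 -> FAULT, frames=[4,1,-] (faults so far: 2)
  step 2: ref 1 -> HIT, frames=[4,1,-] (faults so far: 2)
  step 3: ref 7 -> FAULT, frames=[4,1,7] (faults so far: 3)
  step 4: ref 5 -> FAULT, evict 1, frames=[4,5,7] (faults so far: 4)
  step 5: ref 2 -> FAULT, evict 4, frames=[2,5,7] (faults so far: 5)
  step 6: ref 7 -> HIT, frames=[2,5,7] (faults so far: 5)
  step 7: ref 2 -> HIT, frames=[2,5,7] (faults so far: 5)
  step 8: ref 6 -> FAULT, evict 2, frames=[6,5,7] (faults so far: 6)
  step 9: ref 5 -> HIT, frames=[6,5,7] (faults so far: 6)
  step 10: ref 5 -> HIT, frames=[6,5,7] (faults so far: 6)
  step 11: ref 4 -> FAULT, evict 6, frames=[4,5,7] (faults so far: 7)
  step 12: ref 5 -> HIT, frames=[4,5,7] (faults so far: 7)
  Optimal total faults: 7

Answer: 8 8 7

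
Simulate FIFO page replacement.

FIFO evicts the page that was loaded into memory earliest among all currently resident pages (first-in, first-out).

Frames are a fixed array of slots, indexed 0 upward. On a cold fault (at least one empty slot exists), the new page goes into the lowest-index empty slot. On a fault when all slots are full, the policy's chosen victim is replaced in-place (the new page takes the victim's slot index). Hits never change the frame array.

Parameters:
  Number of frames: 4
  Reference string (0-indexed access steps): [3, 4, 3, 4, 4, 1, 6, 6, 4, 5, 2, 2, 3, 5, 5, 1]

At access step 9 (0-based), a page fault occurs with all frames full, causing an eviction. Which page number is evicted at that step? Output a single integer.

Answer: 3

Derivation:
Step 0: ref 3 -> FAULT, frames=[3,-,-,-]
Step 1: ref 4 -> FAULT, frames=[3,4,-,-]
Step 2: ref 3 -> HIT, frames=[3,4,-,-]
Step 3: ref 4 -> HIT, frames=[3,4,-,-]
Step 4: ref 4 -> HIT, frames=[3,4,-,-]
Step 5: ref 1 -> FAULT, frames=[3,4,1,-]
Step 6: ref 6 -> FAULT, frames=[3,4,1,6]
Step 7: ref 6 -> HIT, frames=[3,4,1,6]
Step 8: ref 4 -> HIT, frames=[3,4,1,6]
Step 9: ref 5 -> FAULT, evict 3, frames=[5,4,1,6]
At step 9: evicted page 3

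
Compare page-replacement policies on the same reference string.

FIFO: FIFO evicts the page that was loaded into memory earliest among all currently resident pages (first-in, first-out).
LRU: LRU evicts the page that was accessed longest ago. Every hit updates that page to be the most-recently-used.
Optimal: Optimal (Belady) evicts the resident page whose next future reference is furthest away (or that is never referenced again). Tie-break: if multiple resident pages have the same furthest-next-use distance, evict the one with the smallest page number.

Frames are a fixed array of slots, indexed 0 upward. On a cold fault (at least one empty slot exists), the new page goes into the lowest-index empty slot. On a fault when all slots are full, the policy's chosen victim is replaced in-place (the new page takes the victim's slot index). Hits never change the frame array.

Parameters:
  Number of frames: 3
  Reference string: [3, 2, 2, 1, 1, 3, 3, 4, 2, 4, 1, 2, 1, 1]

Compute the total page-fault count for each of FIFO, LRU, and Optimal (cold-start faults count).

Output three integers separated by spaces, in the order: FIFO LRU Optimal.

Answer: 4 6 4

Derivation:
--- FIFO ---
  step 0: ref 3 -> FAULT, frames=[3,-,-] (faults so far: 1)
  step 1: ref 2 -> FAULT, frames=[3,2,-] (faults so far: 2)
  step 2: ref 2 -> HIT, frames=[3,2,-] (faults so far: 2)
  step 3: ref 1 -> FAULT, frames=[3,2,1] (faults so far: 3)
  step 4: ref 1 -> HIT, frames=[3,2,1] (faults so far: 3)
  step 5: ref 3 -> HIT, frames=[3,2,1] (faults so far: 3)
  step 6: ref 3 -> HIT, frames=[3,2,1] (faults so far: 3)
  step 7: ref 4 -> FAULT, evict 3, frames=[4,2,1] (faults so far: 4)
  step 8: ref 2 -> HIT, frames=[4,2,1] (faults so far: 4)
  step 9: ref 4 -> HIT, frames=[4,2,1] (faults so far: 4)
  step 10: ref 1 -> HIT, frames=[4,2,1] (faults so far: 4)
  step 11: ref 2 -> HIT, frames=[4,2,1] (faults so far: 4)
  step 12: ref 1 -> HIT, frames=[4,2,1] (faults so far: 4)
  step 13: ref 1 -> HIT, frames=[4,2,1] (faults so far: 4)
  FIFO total faults: 4
--- LRU ---
  step 0: ref 3 -> FAULT, frames=[3,-,-] (faults so far: 1)
  step 1: ref 2 -> FAULT, frames=[3,2,-] (faults so far: 2)
  step 2: ref 2 -> HIT, frames=[3,2,-] (faults so far: 2)
  step 3: ref 1 -> FAULT, frames=[3,2,1] (faults so far: 3)
  step 4: ref 1 -> HIT, frames=[3,2,1] (faults so far: 3)
  step 5: ref 3 -> HIT, frames=[3,2,1] (faults so far: 3)
  step 6: ref 3 -> HIT, frames=[3,2,1] (faults so far: 3)
  step 7: ref 4 -> FAULT, evict 2, frames=[3,4,1] (faults so far: 4)
  step 8: ref 2 -> FAULT, evict 1, frames=[3,4,2] (faults so far: 5)
  step 9: ref 4 -> HIT, frames=[3,4,2] (faults so far: 5)
  step 10: ref 1 -> FAULT, evict 3, frames=[1,4,2] (faults so far: 6)
  step 11: ref 2 -> HIT, frames=[1,4,2] (faults so far: 6)
  step 12: ref 1 -> HIT, frames=[1,4,2] (faults so far: 6)
  step 13: ref 1 -> HIT, frames=[1,4,2] (faults so far: 6)
  LRU total faults: 6
--- Optimal ---
  step 0: ref 3 -> FAULT, frames=[3,-,-] (faults so far: 1)
  step 1: ref 2 -> FAULT, frames=[3,2,-] (faults so far: 2)
  step 2: ref 2 -> HIT, frames=[3,2,-] (faults so far: 2)
  step 3: ref 1 -> FAULT, frames=[3,2,1] (faults so far: 3)
  step 4: ref 1 -> HIT, frames=[3,2,1] (faults so far: 3)
  step 5: ref 3 -> HIT, frames=[3,2,1] (faults so far: 3)
  step 6: ref 3 -> HIT, frames=[3,2,1] (faults so far: 3)
  step 7: ref 4 -> FAULT, evict 3, frames=[4,2,1] (faults so far: 4)
  step 8: ref 2 -> HIT, frames=[4,2,1] (faults so far: 4)
  step 9: ref 4 -> HIT, frames=[4,2,1] (faults so far: 4)
  step 10: ref 1 -> HIT, frames=[4,2,1] (faults so far: 4)
  step 11: ref 2 -> HIT, frames=[4,2,1] (faults so far: 4)
  step 12: ref 1 -> HIT, frames=[4,2,1] (faults so far: 4)
  step 13: ref 1 -> HIT, frames=[4,2,1] (faults so far: 4)
  Optimal total faults: 4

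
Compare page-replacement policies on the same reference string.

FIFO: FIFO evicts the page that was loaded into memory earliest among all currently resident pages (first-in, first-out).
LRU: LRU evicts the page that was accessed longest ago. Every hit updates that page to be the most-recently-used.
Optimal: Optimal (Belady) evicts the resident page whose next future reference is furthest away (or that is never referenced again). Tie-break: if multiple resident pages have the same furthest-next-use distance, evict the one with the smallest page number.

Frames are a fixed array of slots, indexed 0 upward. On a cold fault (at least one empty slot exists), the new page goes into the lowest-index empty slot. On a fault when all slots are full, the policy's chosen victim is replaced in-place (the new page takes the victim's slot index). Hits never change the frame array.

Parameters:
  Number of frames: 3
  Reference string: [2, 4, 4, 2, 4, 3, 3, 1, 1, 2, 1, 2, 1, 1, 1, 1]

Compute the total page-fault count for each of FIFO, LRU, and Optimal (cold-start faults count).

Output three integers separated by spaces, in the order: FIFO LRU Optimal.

Answer: 5 5 4

Derivation:
--- FIFO ---
  step 0: ref 2 -> FAULT, frames=[2,-,-] (faults so far: 1)
  step 1: ref 4 -> FAULT, frames=[2,4,-] (faults so far: 2)
  step 2: ref 4 -> HIT, frames=[2,4,-] (faults so far: 2)
  step 3: ref 2 -> HIT, frames=[2,4,-] (faults so far: 2)
  step 4: ref 4 -> HIT, frames=[2,4,-] (faults so far: 2)
  step 5: ref 3 -> FAULT, frames=[2,4,3] (faults so far: 3)
  step 6: ref 3 -> HIT, frames=[2,4,3] (faults so far: 3)
  step 7: ref 1 -> FAULT, evict 2, frames=[1,4,3] (faults so far: 4)
  step 8: ref 1 -> HIT, frames=[1,4,3] (faults so far: 4)
  step 9: ref 2 -> FAULT, evict 4, frames=[1,2,3] (faults so far: 5)
  step 10: ref 1 -> HIT, frames=[1,2,3] (faults so far: 5)
  step 11: ref 2 -> HIT, frames=[1,2,3] (faults so far: 5)
  step 12: ref 1 -> HIT, frames=[1,2,3] (faults so far: 5)
  step 13: ref 1 -> HIT, frames=[1,2,3] (faults so far: 5)
  step 14: ref 1 -> HIT, frames=[1,2,3] (faults so far: 5)
  step 15: ref 1 -> HIT, frames=[1,2,3] (faults so far: 5)
  FIFO total faults: 5
--- LRU ---
  step 0: ref 2 -> FAULT, frames=[2,-,-] (faults so far: 1)
  step 1: ref 4 -> FAULT, frames=[2,4,-] (faults so far: 2)
  step 2: ref 4 -> HIT, frames=[2,4,-] (faults so far: 2)
  step 3: ref 2 -> HIT, frames=[2,4,-] (faults so far: 2)
  step 4: ref 4 -> HIT, frames=[2,4,-] (faults so far: 2)
  step 5: ref 3 -> FAULT, frames=[2,4,3] (faults so far: 3)
  step 6: ref 3 -> HIT, frames=[2,4,3] (faults so far: 3)
  step 7: ref 1 -> FAULT, evict 2, frames=[1,4,3] (faults so far: 4)
  step 8: ref 1 -> HIT, frames=[1,4,3] (faults so far: 4)
  step 9: ref 2 -> FAULT, evict 4, frames=[1,2,3] (faults so far: 5)
  step 10: ref 1 -> HIT, frames=[1,2,3] (faults so far: 5)
  step 11: ref 2 -> HIT, frames=[1,2,3] (faults so far: 5)
  step 12: ref 1 -> HIT, frames=[1,2,3] (faults so far: 5)
  step 13: ref 1 -> HIT, frames=[1,2,3] (faults so far: 5)
  step 14: ref 1 -> HIT, frames=[1,2,3] (faults so far: 5)
  step 15: ref 1 -> HIT, frames=[1,2,3] (faults so far: 5)
  LRU total faults: 5
--- Optimal ---
  step 0: ref 2 -> FAULT, frames=[2,-,-] (faults so far: 1)
  step 1: ref 4 -> FAULT, frames=[2,4,-] (faults so far: 2)
  step 2: ref 4 -> HIT, frames=[2,4,-] (faults so far: 2)
  step 3: ref 2 -> HIT, frames=[2,4,-] (faults so far: 2)
  step 4: ref 4 -> HIT, frames=[2,4,-] (faults so far: 2)
  step 5: ref 3 -> FAULT, frames=[2,4,3] (faults so far: 3)
  step 6: ref 3 -> HIT, frames=[2,4,3] (faults so far: 3)
  step 7: ref 1 -> FAULT, evict 3, frames=[2,4,1] (faults so far: 4)
  step 8: ref 1 -> HIT, frames=[2,4,1] (faults so far: 4)
  step 9: ref 2 -> HIT, frames=[2,4,1] (faults so far: 4)
  step 10: ref 1 -> HIT, frames=[2,4,1] (faults so far: 4)
  step 11: ref 2 -> HIT, frames=[2,4,1] (faults so far: 4)
  step 12: ref 1 -> HIT, frames=[2,4,1] (faults so far: 4)
  step 13: ref 1 -> HIT, frames=[2,4,1] (faults so far: 4)
  step 14: ref 1 -> HIT, frames=[2,4,1] (faults so far: 4)
  step 15: ref 1 -> HIT, frames=[2,4,1] (faults so far: 4)
  Optimal total faults: 4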